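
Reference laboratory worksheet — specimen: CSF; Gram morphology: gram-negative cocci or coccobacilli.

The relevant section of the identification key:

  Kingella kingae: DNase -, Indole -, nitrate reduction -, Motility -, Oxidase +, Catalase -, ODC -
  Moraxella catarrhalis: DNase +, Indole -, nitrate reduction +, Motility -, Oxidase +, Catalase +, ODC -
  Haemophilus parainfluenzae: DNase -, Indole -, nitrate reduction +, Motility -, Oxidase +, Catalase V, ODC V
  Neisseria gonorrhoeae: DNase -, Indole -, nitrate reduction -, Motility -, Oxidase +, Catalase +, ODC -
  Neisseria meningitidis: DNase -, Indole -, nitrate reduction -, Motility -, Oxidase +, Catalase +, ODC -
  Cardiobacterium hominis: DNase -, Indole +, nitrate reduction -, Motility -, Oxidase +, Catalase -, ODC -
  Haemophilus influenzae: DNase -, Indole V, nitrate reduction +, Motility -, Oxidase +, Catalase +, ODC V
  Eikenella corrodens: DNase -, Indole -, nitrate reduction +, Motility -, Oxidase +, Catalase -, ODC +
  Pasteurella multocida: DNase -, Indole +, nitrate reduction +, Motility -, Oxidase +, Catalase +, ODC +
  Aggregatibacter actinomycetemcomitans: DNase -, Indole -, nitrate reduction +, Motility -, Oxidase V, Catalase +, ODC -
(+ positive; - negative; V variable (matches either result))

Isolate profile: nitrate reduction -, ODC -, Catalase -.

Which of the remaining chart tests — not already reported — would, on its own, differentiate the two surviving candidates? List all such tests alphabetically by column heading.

Catalase -: excludes 6 organisms — 4 left.
nitrate reduction -: excludes Haemophilus parainfluenzae, Eikenella corrodens — 2 left.
ODC -: all 2 remaining candidates are consistent.
Two candidates remain: Cardiobacterium hominis and Kingella kingae.
  DNase: - vs - — same for both, does not separate.
  Indole: Cardiobacterium hominis +, Kingella kingae - — discriminates.
  Motility: - vs - — same for both, does not separate.
  Oxidase: + vs + — same for both, does not separate.

Indole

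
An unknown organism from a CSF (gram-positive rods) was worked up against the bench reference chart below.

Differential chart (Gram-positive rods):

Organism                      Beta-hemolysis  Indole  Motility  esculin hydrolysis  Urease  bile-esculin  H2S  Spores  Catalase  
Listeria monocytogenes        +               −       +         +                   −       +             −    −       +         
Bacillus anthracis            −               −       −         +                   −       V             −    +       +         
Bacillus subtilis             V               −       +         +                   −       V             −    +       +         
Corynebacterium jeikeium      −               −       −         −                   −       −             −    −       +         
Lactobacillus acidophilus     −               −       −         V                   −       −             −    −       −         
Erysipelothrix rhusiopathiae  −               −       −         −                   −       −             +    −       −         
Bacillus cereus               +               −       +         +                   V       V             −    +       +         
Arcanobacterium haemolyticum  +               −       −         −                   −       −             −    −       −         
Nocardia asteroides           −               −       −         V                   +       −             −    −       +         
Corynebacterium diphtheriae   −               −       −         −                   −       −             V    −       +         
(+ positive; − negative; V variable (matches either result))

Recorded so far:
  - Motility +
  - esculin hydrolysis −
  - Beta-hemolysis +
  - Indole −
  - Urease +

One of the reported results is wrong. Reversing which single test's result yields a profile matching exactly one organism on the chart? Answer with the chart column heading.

esculin hydrolysis

As reported, no row in the chart matches all 5 reactions.
Reversing Beta-hemolysis → still no organism matches.
Reversing Motility → still no organism matches.
Reversing Indole → still no organism matches.
Reversing Urease → still no organism matches.
Reversing esculin hydrolysis (to +) → unique match: Bacillus cereus.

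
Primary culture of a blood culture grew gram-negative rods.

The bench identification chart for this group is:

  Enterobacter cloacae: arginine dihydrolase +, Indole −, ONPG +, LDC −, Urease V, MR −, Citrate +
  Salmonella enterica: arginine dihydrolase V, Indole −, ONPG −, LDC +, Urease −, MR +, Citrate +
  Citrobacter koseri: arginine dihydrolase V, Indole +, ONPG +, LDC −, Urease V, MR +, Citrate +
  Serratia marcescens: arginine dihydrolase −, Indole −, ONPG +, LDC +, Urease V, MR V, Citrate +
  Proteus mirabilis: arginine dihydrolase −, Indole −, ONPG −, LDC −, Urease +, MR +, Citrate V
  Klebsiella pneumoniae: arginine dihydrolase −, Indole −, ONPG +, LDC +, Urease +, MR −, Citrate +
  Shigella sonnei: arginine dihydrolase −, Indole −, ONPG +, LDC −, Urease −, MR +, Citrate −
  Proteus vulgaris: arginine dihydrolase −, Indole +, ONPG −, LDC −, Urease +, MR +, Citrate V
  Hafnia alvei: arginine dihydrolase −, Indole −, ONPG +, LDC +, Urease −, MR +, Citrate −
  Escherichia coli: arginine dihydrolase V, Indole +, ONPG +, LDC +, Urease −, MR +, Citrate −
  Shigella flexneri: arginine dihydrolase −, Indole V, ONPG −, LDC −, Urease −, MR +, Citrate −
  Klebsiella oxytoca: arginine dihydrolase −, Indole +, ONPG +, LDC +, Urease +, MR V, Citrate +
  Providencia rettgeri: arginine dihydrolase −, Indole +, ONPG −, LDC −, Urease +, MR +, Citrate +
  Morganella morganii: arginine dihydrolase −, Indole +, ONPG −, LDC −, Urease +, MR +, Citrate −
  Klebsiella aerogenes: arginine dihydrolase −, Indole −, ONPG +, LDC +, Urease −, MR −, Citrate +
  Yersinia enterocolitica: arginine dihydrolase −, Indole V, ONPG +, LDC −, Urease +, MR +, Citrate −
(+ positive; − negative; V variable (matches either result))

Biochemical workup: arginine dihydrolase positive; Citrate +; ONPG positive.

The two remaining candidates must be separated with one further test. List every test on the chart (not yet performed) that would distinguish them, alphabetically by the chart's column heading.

arginine dihydrolase +: excludes 12 organisms — 4 left.
Citrate +: excludes Escherichia coli — 3 left.
ONPG +: excludes Salmonella enterica — 2 left.
Two candidates remain: Citrobacter koseri and Enterobacter cloacae.
  Indole: Citrobacter koseri +, Enterobacter cloacae − — discriminates.
  LDC: − vs − — same for both, does not separate.
  Urease: V vs V — variable for at least one, does not separate.
  MR: Citrobacter koseri +, Enterobacter cloacae − — discriminates.

Indole, MR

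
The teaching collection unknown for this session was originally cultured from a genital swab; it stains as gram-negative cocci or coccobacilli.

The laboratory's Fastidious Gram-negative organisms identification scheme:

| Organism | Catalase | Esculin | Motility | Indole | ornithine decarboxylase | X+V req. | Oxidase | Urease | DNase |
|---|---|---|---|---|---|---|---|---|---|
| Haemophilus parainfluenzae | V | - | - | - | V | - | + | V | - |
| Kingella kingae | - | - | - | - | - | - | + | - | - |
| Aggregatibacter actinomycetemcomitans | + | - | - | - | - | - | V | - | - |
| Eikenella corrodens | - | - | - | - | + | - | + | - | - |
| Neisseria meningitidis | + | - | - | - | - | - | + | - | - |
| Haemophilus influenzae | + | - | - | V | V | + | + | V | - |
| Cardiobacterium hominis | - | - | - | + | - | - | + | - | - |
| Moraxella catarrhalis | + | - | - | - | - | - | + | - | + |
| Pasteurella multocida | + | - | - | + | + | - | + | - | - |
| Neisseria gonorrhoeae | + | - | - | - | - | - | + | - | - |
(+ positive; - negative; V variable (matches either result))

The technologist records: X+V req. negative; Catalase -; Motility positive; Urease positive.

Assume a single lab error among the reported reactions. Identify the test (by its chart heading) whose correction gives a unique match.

As reported, no row in the chart matches all 4 reactions.
Reversing Catalase → still no organism matches.
Reversing Motility (to -) → unique match: Haemophilus parainfluenzae.
Reversing X+V req. → still no organism matches.
Reversing Urease → still no organism matches.

Motility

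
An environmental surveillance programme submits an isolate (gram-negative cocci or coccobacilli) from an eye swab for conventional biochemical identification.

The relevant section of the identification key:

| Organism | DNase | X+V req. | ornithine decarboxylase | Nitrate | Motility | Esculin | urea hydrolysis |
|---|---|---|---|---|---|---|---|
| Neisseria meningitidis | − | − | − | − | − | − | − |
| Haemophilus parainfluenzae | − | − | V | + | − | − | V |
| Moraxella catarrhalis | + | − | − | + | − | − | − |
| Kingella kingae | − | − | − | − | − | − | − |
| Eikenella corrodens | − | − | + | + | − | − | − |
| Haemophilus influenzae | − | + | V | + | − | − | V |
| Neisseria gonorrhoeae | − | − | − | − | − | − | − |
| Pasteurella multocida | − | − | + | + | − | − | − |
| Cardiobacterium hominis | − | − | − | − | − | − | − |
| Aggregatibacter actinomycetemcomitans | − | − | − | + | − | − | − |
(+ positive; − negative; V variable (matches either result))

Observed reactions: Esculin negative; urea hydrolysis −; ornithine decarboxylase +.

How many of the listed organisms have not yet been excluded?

4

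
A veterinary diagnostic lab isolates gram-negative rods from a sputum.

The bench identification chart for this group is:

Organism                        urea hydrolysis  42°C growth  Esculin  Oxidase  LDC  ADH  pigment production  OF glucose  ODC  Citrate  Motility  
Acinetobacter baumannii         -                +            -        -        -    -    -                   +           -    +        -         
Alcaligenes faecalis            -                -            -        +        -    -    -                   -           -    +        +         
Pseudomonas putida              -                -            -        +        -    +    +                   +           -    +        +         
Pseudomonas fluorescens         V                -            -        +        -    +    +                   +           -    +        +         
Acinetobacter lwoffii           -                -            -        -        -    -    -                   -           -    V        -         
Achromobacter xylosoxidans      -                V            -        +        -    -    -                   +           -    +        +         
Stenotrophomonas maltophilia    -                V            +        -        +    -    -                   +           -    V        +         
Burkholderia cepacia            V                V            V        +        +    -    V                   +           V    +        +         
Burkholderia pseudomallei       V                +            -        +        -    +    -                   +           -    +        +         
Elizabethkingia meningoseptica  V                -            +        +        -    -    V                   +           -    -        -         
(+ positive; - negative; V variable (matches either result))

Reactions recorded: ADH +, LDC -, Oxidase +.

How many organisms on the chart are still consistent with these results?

3

LDC -: excludes Stenotrophomonas maltophilia, Burkholderia cepacia — 8 left.
ADH +: excludes 5 organisms — 3 left.
Oxidase +: all 3 remaining candidates are consistent.
Still consistent: Burkholderia pseudomallei, Pseudomonas fluorescens, Pseudomonas putida.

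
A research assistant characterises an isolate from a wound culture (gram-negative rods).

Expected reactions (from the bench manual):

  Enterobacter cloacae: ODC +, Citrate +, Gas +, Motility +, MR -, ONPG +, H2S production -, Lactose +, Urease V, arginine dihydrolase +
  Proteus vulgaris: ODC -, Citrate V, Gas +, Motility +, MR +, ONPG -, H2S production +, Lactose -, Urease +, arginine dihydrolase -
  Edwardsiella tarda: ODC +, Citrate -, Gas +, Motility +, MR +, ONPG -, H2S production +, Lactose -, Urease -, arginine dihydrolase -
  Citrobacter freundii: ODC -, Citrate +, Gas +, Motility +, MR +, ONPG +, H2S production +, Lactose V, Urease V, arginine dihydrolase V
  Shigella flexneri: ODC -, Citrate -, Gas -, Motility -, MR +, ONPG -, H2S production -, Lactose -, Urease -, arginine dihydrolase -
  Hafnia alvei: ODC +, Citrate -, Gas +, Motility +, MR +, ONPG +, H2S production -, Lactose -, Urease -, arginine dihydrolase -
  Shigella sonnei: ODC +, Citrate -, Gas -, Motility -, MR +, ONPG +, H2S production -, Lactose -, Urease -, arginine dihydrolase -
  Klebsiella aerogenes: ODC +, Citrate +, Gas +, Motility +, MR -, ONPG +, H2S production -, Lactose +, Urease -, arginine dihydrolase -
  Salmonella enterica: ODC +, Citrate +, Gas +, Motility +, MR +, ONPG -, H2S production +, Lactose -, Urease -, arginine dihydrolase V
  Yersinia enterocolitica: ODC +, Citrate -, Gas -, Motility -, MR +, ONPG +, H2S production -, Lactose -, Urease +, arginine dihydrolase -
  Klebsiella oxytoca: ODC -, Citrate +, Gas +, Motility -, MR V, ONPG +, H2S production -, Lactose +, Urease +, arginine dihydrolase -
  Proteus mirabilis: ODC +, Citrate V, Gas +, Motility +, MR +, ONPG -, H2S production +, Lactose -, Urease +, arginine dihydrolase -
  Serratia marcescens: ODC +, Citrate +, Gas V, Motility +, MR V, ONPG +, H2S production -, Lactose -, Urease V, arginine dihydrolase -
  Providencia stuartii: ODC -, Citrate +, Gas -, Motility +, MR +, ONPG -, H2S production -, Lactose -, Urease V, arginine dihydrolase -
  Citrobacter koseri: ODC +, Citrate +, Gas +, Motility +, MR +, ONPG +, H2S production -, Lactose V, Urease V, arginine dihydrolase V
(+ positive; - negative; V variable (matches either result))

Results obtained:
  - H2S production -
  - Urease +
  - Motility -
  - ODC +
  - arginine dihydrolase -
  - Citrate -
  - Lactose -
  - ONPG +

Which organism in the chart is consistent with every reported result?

ONPG +: excludes 6 organisms — 9 left.
Motility -: excludes 6 organisms — 3 left.
H2S production -: all 3 remaining candidates are consistent.
Lactose -: excludes Klebsiella oxytoca — 2 left.
Citrate -: all 2 remaining candidates are consistent.
Urease +: excludes Shigella sonnei — 1 left.
arginine dihydrolase -: the one remaining candidate is consistent.
ODC +: the one remaining candidate is consistent.

Yersinia enterocolitica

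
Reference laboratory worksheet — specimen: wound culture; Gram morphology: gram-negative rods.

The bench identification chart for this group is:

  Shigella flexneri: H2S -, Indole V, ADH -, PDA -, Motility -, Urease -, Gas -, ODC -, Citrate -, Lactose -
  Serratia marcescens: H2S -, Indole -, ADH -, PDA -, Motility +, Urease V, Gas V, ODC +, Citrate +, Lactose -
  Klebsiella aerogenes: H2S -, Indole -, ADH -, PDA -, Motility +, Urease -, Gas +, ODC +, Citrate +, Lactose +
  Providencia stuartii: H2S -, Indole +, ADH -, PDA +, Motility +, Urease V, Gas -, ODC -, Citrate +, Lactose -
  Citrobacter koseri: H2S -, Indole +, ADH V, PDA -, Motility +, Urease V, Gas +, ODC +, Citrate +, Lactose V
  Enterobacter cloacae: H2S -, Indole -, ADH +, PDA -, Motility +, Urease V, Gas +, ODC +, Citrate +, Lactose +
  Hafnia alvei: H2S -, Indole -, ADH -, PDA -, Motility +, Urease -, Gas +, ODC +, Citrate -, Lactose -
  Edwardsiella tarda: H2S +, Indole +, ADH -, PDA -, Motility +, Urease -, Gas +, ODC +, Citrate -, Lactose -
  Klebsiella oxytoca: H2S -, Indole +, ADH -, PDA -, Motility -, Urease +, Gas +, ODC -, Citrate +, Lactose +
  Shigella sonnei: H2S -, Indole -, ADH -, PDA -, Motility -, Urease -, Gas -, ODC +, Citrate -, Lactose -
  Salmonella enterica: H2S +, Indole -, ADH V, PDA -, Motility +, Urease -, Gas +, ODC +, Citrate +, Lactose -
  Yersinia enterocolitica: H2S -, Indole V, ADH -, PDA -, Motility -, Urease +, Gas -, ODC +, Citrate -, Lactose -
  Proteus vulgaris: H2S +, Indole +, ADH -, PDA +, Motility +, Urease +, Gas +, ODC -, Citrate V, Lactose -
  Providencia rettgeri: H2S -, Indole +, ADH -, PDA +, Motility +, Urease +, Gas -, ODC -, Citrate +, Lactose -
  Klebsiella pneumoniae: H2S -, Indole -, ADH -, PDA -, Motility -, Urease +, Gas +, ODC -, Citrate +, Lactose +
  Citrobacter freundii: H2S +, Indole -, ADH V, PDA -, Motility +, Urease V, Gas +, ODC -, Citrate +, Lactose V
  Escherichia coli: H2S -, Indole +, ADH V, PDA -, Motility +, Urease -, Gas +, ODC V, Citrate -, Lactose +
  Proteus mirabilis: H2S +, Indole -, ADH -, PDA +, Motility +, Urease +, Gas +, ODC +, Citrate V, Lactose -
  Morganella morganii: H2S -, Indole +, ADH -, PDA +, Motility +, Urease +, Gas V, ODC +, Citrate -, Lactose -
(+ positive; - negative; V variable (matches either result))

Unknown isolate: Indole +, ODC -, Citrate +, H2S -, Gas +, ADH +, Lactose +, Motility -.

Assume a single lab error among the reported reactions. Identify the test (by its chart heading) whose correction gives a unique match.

As reported, no row in the chart matches all 8 reactions.
Reversing ADH (to -) → unique match: Klebsiella oxytoca.
Reversing Lactose → still no organism matches.
Reversing Gas → still no organism matches.
Reversing Citrate → still no organism matches.
Reversing Indole → still no organism matches.
Reversing Motility → still no organism matches.
Reversing H2S → still no organism matches.
Reversing ODC → still no organism matches.

ADH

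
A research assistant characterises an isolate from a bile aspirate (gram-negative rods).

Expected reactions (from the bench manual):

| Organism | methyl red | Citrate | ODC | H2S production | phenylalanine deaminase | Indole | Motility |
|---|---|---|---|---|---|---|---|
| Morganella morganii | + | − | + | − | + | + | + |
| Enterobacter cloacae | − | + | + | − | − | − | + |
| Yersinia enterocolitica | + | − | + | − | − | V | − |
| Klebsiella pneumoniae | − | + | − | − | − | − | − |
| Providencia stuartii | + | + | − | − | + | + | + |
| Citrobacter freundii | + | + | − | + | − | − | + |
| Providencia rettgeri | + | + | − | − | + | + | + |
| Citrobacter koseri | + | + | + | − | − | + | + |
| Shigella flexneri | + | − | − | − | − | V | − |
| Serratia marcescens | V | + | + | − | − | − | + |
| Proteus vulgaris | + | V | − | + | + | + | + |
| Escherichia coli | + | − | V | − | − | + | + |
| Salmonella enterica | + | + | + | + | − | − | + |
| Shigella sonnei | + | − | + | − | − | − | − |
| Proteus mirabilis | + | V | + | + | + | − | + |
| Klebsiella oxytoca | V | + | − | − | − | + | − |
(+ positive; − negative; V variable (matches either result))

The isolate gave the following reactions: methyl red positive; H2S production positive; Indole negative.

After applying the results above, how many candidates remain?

3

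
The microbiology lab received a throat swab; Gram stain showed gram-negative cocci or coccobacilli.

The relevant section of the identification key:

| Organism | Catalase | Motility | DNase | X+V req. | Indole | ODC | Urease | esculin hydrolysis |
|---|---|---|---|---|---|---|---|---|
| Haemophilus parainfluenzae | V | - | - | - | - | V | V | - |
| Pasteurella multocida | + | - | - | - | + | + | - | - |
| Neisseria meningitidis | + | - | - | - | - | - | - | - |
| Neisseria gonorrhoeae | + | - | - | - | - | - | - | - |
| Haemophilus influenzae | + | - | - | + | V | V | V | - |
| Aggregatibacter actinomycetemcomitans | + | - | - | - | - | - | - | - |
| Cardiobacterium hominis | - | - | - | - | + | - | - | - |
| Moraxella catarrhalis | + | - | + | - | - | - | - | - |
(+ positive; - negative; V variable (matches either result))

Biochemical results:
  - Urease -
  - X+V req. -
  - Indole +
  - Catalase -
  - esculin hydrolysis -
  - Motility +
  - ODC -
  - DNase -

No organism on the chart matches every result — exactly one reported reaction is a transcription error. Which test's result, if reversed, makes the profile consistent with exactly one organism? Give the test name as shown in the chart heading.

Motility

As reported, no row in the chart matches all 8 reactions.
Reversing esculin hydrolysis → still no organism matches.
Reversing Urease → still no organism matches.
Reversing Catalase → still no organism matches.
Reversing ODC → still no organism matches.
Reversing Indole → still no organism matches.
Reversing X+V req. → still no organism matches.
Reversing Motility (to -) → unique match: Cardiobacterium hominis.
Reversing DNase → still no organism matches.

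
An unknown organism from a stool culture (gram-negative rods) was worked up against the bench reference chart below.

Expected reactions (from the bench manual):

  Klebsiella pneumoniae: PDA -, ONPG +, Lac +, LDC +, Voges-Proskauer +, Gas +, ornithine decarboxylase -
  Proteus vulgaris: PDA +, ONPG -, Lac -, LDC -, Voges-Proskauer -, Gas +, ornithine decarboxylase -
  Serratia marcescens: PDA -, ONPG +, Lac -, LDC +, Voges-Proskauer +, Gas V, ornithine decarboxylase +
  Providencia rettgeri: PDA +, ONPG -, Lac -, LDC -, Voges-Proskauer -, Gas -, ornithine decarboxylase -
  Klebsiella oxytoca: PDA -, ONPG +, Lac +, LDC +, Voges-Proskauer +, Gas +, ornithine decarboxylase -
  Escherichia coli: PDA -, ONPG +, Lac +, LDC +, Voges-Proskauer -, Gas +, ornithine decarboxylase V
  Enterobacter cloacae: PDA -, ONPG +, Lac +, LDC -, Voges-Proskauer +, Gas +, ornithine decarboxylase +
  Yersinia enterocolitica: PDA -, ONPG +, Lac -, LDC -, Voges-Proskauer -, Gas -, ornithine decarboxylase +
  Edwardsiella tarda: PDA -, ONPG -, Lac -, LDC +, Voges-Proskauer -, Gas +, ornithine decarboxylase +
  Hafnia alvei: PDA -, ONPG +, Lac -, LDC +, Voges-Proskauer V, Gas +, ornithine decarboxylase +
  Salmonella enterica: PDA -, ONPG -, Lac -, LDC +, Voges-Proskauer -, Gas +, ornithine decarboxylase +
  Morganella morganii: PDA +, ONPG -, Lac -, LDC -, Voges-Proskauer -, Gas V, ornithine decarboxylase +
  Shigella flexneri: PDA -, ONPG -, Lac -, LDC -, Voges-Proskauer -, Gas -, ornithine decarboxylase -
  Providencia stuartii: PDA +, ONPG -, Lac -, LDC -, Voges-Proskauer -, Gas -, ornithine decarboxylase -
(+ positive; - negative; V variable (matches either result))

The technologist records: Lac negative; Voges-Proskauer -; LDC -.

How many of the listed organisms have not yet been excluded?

6

Voges-Proskauer -: excludes Klebsiella pneumoniae, Serratia marcescens, Klebsiella oxytoca, Enterobacter cloacae — 10 left.
LDC -: excludes Escherichia coli, Edwardsiella tarda, Hafnia alvei, Salmonella enterica — 6 left.
Lac -: all 6 remaining candidates are consistent.
Still consistent: Morganella morganii, Proteus vulgaris, Providencia rettgeri, Providencia stuartii, Shigella flexneri, Yersinia enterocolitica.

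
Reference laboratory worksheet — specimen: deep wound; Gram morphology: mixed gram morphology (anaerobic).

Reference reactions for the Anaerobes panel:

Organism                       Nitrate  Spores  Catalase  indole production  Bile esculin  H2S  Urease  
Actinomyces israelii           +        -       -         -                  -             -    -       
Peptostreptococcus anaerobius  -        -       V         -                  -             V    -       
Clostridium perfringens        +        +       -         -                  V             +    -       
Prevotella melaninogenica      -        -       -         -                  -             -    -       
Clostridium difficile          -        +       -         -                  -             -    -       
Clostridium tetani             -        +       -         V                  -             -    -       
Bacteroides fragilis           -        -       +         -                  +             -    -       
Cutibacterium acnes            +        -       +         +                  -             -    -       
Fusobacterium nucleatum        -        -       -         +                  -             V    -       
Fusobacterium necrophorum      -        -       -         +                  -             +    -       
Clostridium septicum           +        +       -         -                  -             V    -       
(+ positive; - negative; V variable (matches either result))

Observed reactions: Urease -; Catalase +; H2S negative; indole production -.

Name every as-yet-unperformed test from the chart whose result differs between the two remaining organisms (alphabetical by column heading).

Bile esculin

H2S -: excludes Clostridium perfringens, Fusobacterium necrophorum — 9 left.
Urease -: all 9 remaining candidates are consistent.
Catalase +: excludes 6 organisms — 3 left.
indole production -: excludes Cutibacterium acnes — 2 left.
Two candidates remain: Bacteroides fragilis and Peptostreptococcus anaerobius.
  Nitrate: - vs - — same for both, does not separate.
  Spores: - vs - — same for both, does not separate.
  Bile esculin: Bacteroides fragilis +, Peptostreptococcus anaerobius - — discriminates.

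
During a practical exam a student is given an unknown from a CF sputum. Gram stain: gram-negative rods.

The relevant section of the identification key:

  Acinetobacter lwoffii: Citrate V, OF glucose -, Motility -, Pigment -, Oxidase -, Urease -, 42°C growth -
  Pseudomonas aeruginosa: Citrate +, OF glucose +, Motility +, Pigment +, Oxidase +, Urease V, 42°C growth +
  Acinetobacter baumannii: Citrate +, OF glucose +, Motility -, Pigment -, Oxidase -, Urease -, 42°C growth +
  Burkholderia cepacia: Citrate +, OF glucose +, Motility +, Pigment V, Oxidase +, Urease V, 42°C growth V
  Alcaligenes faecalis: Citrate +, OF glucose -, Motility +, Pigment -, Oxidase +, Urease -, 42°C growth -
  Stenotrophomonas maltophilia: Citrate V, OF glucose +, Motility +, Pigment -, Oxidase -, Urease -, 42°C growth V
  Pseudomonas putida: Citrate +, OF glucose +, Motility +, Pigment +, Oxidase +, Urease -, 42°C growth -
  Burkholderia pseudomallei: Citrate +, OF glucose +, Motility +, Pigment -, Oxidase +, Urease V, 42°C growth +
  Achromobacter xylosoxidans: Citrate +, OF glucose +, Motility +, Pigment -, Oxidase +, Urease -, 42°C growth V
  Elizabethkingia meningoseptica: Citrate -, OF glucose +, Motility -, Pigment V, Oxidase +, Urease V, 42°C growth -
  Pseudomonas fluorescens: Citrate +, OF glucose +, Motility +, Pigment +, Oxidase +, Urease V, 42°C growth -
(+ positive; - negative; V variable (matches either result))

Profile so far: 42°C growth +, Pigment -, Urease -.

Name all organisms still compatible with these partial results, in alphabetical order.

Achromobacter xylosoxidans, Acinetobacter baumannii, Burkholderia cepacia, Burkholderia pseudomallei, Stenotrophomonas maltophilia

42°C growth +: excludes 5 organisms — 6 left.
Urease -: all 6 remaining candidates are consistent.
Pigment -: excludes Pseudomonas aeruginosa — 5 left.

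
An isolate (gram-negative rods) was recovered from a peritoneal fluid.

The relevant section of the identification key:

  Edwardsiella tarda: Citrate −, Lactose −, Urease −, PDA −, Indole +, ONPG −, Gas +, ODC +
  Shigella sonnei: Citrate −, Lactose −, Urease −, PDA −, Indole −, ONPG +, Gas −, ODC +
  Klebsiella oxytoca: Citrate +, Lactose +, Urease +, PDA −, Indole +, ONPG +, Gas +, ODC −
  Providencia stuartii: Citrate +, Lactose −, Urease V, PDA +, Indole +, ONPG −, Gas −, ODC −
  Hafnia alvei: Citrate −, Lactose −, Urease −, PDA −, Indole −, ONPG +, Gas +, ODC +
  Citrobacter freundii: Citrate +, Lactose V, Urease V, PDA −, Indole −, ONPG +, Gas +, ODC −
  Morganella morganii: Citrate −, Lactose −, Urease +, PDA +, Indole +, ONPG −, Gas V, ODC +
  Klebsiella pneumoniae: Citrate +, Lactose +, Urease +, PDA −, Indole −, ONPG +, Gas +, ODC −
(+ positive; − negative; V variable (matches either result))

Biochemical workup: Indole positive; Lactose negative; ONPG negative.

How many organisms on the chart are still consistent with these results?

3

ONPG −: excludes 5 organisms — 3 left.
Lactose −: all 3 remaining candidates are consistent.
Indole +: all 3 remaining candidates are consistent.
Still consistent: Edwardsiella tarda, Morganella morganii, Providencia stuartii.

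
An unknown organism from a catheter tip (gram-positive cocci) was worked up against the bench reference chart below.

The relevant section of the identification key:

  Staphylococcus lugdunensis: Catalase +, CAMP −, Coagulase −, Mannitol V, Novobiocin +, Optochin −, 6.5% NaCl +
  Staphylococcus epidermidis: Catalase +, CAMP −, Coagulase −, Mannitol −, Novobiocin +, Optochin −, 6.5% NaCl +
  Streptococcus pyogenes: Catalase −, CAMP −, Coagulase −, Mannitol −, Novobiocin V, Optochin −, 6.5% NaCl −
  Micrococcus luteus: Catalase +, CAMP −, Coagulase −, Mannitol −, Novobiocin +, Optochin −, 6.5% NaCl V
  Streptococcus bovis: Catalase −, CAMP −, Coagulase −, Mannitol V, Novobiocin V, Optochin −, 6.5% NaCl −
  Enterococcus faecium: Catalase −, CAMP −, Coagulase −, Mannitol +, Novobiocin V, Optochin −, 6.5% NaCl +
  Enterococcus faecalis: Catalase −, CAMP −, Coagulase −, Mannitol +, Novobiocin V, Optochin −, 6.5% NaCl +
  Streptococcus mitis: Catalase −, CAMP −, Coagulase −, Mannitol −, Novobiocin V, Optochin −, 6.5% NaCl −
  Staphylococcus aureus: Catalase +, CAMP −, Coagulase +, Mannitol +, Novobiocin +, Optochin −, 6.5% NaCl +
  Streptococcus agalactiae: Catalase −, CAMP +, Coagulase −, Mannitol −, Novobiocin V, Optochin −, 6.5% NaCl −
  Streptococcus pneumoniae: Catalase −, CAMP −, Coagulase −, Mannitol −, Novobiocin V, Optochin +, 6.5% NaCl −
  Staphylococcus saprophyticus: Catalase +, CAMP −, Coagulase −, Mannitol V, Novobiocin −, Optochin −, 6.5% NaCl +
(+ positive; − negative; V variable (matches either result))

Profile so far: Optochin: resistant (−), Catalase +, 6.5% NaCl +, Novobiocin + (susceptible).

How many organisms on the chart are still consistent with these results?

4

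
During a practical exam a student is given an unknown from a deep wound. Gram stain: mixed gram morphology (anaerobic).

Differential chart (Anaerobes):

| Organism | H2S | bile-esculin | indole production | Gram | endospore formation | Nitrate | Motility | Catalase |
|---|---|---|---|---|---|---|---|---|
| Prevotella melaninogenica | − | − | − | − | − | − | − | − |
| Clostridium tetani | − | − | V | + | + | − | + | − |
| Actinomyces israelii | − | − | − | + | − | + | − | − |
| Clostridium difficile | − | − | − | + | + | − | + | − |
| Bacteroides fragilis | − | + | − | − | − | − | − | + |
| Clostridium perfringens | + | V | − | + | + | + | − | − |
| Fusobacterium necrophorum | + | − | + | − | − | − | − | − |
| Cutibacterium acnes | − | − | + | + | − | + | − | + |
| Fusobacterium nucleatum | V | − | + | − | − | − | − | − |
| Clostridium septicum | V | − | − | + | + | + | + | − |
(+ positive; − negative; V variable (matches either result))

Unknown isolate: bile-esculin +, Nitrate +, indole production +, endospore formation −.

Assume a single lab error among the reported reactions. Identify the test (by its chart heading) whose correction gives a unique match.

bile-esculin

As reported, no row in the chart matches all 4 reactions.
Reversing endospore formation → still no organism matches.
Reversing bile-esculin (to −) → unique match: Cutibacterium acnes.
Reversing Nitrate → still no organism matches.
Reversing indole production → still no organism matches.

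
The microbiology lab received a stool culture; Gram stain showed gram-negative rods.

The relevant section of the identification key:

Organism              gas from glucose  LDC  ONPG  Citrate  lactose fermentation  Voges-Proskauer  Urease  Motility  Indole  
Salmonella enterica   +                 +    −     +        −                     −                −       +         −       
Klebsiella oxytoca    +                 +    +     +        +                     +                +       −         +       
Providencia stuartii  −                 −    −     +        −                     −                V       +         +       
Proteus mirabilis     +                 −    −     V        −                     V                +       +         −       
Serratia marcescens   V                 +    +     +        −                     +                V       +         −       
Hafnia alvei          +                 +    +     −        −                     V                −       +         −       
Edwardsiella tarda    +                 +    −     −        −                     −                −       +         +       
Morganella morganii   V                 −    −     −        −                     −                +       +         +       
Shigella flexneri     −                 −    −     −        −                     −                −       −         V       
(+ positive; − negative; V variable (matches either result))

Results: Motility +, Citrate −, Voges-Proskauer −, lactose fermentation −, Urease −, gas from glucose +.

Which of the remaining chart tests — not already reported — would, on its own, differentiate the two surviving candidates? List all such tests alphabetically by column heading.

Indole, ONPG

Voges-Proskauer −: excludes Klebsiella oxytoca, Serratia marcescens — 7 left.
Motility +: excludes Shigella flexneri — 6 left.
Urease −: excludes Proteus mirabilis, Morganella morganii — 4 left.
lactose fermentation −: all 4 remaining candidates are consistent.
gas from glucose +: excludes Providencia stuartii — 3 left.
Citrate −: excludes Salmonella enterica — 2 left.
Two candidates remain: Edwardsiella tarda and Hafnia alvei.
  LDC: + vs + — same for both, does not separate.
  ONPG: Edwardsiella tarda −, Hafnia alvei + — discriminates.
  Indole: Edwardsiella tarda +, Hafnia alvei − — discriminates.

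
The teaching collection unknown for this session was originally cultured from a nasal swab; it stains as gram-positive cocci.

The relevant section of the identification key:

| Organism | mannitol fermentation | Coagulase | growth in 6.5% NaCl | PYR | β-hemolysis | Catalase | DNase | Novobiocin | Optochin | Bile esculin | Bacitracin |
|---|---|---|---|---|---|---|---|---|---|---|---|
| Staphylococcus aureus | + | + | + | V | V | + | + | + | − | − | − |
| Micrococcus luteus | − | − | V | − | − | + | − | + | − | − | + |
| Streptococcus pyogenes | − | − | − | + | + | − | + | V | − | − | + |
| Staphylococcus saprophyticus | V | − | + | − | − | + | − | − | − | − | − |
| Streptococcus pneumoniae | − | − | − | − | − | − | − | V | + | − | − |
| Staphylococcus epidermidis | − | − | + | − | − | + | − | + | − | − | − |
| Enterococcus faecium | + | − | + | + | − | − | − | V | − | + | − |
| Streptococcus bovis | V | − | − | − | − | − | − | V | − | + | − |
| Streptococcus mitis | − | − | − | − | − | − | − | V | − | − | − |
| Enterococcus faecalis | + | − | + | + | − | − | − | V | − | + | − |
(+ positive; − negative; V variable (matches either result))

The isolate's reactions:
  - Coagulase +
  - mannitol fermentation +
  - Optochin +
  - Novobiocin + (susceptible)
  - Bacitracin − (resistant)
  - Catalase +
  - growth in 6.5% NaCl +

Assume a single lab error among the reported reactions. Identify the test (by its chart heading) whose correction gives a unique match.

Optochin

As reported, no row in the chart matches all 7 reactions.
Reversing Optochin (to −) → unique match: Staphylococcus aureus.
Reversing Novobiocin → still no organism matches.
Reversing Catalase → still no organism matches.
Reversing Coagulase → still no organism matches.
Reversing mannitol fermentation → still no organism matches.
Reversing Bacitracin → still no organism matches.
Reversing growth in 6.5% NaCl → still no organism matches.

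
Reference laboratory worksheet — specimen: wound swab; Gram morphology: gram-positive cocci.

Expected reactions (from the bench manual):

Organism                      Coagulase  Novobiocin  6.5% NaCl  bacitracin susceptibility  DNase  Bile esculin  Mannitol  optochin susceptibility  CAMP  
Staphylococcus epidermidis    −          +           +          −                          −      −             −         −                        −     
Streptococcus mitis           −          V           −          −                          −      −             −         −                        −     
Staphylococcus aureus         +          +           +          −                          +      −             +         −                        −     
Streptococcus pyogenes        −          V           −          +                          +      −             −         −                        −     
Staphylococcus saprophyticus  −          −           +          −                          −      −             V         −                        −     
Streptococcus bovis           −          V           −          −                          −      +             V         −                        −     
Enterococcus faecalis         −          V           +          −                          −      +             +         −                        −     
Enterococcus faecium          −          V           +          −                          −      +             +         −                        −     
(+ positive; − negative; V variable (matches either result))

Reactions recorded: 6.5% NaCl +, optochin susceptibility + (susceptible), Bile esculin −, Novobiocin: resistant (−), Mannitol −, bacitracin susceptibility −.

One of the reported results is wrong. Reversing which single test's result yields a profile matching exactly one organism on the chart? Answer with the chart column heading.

As reported, no row in the chart matches all 6 reactions.
Reversing Bile esculin → still no organism matches.
Reversing bacitracin susceptibility → still no organism matches.
Reversing Mannitol → still no organism matches.
Reversing optochin susceptibility (to −) → unique match: Staphylococcus saprophyticus.
Reversing Novobiocin → still no organism matches.
Reversing 6.5% NaCl → still no organism matches.

optochin susceptibility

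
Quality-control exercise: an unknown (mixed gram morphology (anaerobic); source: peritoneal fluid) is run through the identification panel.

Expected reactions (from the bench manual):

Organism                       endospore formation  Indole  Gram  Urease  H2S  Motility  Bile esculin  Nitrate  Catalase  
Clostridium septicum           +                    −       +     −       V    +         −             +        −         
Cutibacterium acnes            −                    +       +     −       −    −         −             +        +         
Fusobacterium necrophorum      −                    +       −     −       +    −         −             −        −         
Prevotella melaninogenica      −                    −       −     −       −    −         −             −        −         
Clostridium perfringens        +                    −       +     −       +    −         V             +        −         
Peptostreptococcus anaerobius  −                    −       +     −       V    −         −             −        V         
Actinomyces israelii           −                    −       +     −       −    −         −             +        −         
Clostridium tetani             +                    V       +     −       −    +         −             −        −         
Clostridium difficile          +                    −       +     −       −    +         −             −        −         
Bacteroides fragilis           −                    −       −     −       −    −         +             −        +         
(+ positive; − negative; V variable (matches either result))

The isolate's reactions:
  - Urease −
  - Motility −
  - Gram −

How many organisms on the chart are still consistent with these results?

3

Gram −: excludes 7 organisms — 3 left.
Motility −: all 3 remaining candidates are consistent.
Urease −: all 3 remaining candidates are consistent.
Still consistent: Bacteroides fragilis, Fusobacterium necrophorum, Prevotella melaninogenica.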